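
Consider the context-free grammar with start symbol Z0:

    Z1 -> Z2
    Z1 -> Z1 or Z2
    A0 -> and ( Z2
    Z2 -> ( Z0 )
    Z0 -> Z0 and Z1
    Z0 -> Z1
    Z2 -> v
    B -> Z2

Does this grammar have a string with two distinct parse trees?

Unambiguous

(A0, B are unreachable from Z0, so their rules don't affect L(Z0).) Z0 → Z0 and Z1 | Z1  ;  Z1 → Z1 or Z2 | Z2  — a left-associative chain with Z2 at the bottom. Each string factors uniquely by precedence.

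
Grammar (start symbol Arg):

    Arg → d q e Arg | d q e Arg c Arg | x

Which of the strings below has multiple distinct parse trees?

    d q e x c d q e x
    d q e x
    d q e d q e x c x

d q e d q e x c x

d q e x c d q e x: 1 tree
d q e x: 1 tree
d q e d q e x c x: 2 trees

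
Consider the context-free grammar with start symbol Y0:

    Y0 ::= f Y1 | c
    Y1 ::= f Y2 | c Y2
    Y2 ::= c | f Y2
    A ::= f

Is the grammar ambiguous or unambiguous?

(A is unreachable from Y0, so its rules don't affect L(Y0).) The reachable rules are right-linear with at most one rule per (nonterminal, next-terminal) pair. Each input token forces the next rule, so parsing is deterministic.

Unambiguous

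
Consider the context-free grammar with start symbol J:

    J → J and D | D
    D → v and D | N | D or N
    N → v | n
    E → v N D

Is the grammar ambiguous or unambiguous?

Ambiguous

Witness: v and n

Derivation 1: J ⇒ J and D ⇒ D and D ⇒ N and D ⇒ v and D ⇒ v and N ⇒ v and n
Derivation 2: J ⇒ D ⇒ v and D ⇒ v and N ⇒ v and n

Two distinct leftmost derivations for the same string.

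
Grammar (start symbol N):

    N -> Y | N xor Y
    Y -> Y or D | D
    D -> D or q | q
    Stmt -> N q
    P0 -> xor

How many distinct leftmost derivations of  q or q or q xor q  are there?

4

Parse trees for q or q or q xor q:
  [N [N [Y [Y [D q]] or [D [D q] or q]]] xor [Y [D q]]]
  [N [N [Y [Y [Y [D q]] or [D q]] or [D q]]] xor [Y [D q]]]
  [N [N [Y [Y [D [D q] or q]] or [D q]]] xor [Y [D q]]]
  [N [N [Y [D [D [D q] or q] or q]]] xor [Y [D q]]]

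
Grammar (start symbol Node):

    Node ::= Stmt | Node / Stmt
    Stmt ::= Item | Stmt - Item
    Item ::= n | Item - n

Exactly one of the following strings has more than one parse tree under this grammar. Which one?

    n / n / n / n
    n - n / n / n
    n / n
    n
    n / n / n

n / n / n / n: 1 tree
n - n / n / n: 2 trees
n / n: 1 tree
n: 1 tree
n / n / n: 1 tree

n - n / n / n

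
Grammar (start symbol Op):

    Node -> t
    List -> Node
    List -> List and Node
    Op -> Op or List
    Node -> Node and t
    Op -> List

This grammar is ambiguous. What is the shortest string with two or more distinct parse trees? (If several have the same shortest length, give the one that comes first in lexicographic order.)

t and t

length 1: no string has ≥2 trees
length 3: t and t has 2 parse trees

Two derivations of t and t:
  Op ⇒ List ⇒ Node ⇒ Node and t ⇒ t and t
  Op ⇒ List ⇒ List and Node ⇒ Node and Node ⇒ t and Node ⇒ t and t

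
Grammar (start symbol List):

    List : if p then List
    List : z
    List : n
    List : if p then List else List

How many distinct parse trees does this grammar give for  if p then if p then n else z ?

Parse trees for if p then if p then n else z:
  [List if p then [List if p then [List n] else [List z]]]
  [List if p then [List if p then [List n]] else [List z]]

2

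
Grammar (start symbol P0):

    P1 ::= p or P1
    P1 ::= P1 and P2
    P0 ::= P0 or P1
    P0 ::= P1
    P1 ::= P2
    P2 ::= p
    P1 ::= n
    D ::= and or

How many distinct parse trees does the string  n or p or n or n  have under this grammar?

2

Parse trees for n or p or n or n:
  [P0 [P0 [P0 [P1 n]] or [P1 p or [P1 n]]] or [P1 n]]
  [P0 [P0 [P0 [P0 [P1 n]] or [P1 [P2 p]]] or [P1 n]] or [P1 n]]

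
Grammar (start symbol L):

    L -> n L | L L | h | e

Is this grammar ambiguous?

Witness: e e e

Derivation 1: L ⇒ L L ⇒ L L L ⇒ e L L ⇒ e e L ⇒ e e e
Derivation 2: L ⇒ L L ⇒ e L ⇒ e L L ⇒ e e L ⇒ e e e

Two distinct leftmost derivations for the same string.

Ambiguous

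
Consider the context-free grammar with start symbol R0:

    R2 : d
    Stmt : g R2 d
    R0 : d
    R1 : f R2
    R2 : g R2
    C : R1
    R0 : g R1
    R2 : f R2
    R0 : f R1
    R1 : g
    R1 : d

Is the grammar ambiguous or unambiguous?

Unambiguous

(C, Stmt are unreachable from R0, so their rules don't affect L(R0).) Each reachable nonterminal has at most one production per leading terminal, and all productions are right-linear; the derivation is determined token-by-token.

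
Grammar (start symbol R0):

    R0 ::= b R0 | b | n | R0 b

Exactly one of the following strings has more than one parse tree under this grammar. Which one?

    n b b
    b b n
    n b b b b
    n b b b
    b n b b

b n b b

n b b: 1 tree
b b n: 1 tree
n b b b b: 1 tree
n b b b: 1 tree
b n b b: 3 trees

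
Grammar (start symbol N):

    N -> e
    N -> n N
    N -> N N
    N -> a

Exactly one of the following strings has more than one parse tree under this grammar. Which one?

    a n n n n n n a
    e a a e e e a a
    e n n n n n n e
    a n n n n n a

e a a e e e a a

a n n n n n n a: 1 tree
e a a e e e a a: 429 trees
e n n n n n n e: 1 tree
a n n n n n a: 1 tree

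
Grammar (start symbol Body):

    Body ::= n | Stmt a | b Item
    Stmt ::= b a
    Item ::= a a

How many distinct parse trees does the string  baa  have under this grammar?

Parse trees for baa:
  [Body [Stmt b a] a]
  [Body b [Item a a]]

2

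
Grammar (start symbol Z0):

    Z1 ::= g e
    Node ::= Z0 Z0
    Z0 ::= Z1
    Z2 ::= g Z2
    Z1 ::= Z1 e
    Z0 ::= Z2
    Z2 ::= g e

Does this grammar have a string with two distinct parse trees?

Witness: g e

Derivation 1: Z0 ⇒ Z1 ⇒ g e
Derivation 2: Z0 ⇒ Z2 ⇒ g e

Two distinct leftmost derivations for the same string.

Ambiguous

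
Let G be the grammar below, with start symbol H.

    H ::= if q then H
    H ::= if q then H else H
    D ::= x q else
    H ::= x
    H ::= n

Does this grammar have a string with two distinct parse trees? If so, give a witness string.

Witness: if q then if q then n else n

Derivation 1: H ⇒ if q then H ⇒ if q then if q then H else H ⇒ if q then if q then n else H ⇒ if q then if q then n else n
Derivation 2: H ⇒ if q then H else H ⇒ if q then if q then H else H ⇒ if q then if q then n else H ⇒ if q then if q then n else n

Two distinct leftmost derivations for the same string.

Ambiguous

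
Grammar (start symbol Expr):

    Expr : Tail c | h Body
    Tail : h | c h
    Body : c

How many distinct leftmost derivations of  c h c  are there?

1

Parse trees for c h c:
  [Expr [Tail c h] c]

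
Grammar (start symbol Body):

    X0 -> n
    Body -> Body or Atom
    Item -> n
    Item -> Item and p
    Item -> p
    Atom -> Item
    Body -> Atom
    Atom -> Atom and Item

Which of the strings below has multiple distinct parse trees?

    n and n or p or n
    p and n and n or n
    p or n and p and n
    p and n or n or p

p or n and p and n

n and n or p or n: 1 tree
p and n and n or n: 1 tree
p or n and p and n: 2 trees
p and n or n or p: 1 tree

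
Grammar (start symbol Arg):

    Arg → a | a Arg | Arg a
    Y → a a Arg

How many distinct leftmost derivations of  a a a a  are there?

8

Parse trees for a a a a:
  [Arg a [Arg a [Arg a [Arg a]]]]
  [Arg a [Arg a [Arg [Arg a] a]]]
  [Arg a [Arg [Arg a [Arg a]] a]]
  [Arg a [Arg [Arg [Arg a] a] a]]
  [Arg [Arg a [Arg a [Arg a]]] a]
  [Arg [Arg a [Arg [Arg a] a]] a]
  [Arg [Arg [Arg a [Arg a]] a] a]
  [Arg [Arg [Arg [Arg a] a] a] a]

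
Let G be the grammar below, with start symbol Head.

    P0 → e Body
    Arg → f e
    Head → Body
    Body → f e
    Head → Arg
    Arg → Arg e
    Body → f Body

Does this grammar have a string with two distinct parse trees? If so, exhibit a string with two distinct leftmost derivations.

Witness: f e

Derivation 1: Head ⇒ Body ⇒ f e
Derivation 2: Head ⇒ Arg ⇒ f e

Two distinct leftmost derivations for the same string.

Ambiguous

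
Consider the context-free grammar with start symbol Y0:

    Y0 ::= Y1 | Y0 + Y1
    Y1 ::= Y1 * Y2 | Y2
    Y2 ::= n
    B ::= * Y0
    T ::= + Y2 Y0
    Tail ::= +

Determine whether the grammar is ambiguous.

(B, T, Tail are unreachable from Y0, so their rules don't affect L(Y0).) Y0 → Y0 + Y1 | Y1  ;  Y1 → Y1 * Y2 | Y2  — a left-associative chain with Y2 at the bottom. Each string factors uniquely by precedence.

Unambiguous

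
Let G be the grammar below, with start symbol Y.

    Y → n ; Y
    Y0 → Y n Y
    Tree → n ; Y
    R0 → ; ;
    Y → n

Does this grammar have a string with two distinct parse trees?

Unambiguous

Only Y is reachable from Y; ignoring the rest: Right-recursive list with a separator: after each atom, whether the separator follows determines the rule. One parse per string.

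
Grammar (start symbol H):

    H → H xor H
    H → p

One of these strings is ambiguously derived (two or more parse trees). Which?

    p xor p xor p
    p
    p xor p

p xor p xor p

p xor p xor p: 2 trees
p: 1 tree
p xor p: 1 tree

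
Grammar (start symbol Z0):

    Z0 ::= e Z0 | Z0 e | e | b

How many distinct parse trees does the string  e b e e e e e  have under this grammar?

Parse trees for e b e e e e e:
  [Z0 e [Z0 [Z0 [Z0 [Z0 [Z0 [Z0 b] e] e] e] e] e]]
  [Z0 [Z0 e [Z0 [Z0 [Z0 [Z0 [Z0 b] e] e] e] e]] e]
  [Z0 [Z0 [Z0 e [Z0 [Z0 [Z0 [Z0 b] e] e] e]] e] e]
  [Z0 [Z0 [Z0 [Z0 e [Z0 [Z0 [Z0 b] e] e]] e] e] e]
  [Z0 [Z0 [Z0 [Z0 [Z0 e [Z0 [Z0 b] e]] e] e] e] e]
  [Z0 [Z0 [Z0 [Z0 [Z0 [Z0 e [Z0 b]] e] e] e] e] e]

6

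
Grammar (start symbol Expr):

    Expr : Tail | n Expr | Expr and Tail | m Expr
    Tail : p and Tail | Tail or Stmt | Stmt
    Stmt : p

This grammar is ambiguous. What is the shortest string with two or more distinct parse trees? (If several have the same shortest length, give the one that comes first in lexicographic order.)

p and p

length 1: no string has ≥2 trees
length 2: no string has ≥2 trees
length 3: p and p has 2 parse trees

Two derivations of p and p:
  Expr ⇒ Tail ⇒ p and Tail ⇒ p and Stmt ⇒ p and p
  Expr ⇒ Expr and Tail ⇒ Tail and Tail ⇒ Stmt and Tail ⇒ p and Tail ⇒ p and Stmt ⇒ p and p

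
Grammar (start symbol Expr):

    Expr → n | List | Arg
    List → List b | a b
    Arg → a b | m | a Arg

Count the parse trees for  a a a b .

Parse trees for a a a b:
  [Expr [Arg a [Arg a [Arg a b]]]]

1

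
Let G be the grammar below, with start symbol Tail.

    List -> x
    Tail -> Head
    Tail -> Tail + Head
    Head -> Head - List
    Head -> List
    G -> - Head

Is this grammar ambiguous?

(G is unreachable from Tail, so its rules don't affect L(Tail).) The grammar is stratified — Tail handles '+' (left-recursive), Head handles '-', List atoms. Each operator has a fixed associativity and precedence level, so every string has one parse.

Unambiguous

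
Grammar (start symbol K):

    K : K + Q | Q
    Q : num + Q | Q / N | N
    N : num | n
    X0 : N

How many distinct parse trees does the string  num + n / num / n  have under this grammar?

4

Parse trees for num + n / num / n:
  [K [K [Q [N num]]] + [Q [Q [Q [N n]] / [N num]] / [N n]]]
  [K [Q num + [Q [Q [Q [N n]] / [N num]] / [N n]]]]
  [K [Q [Q num + [Q [Q [N n]] / [N num]]] / [N n]]]
  [K [Q [Q [Q num + [Q [N n]]] / [N num]] / [N n]]]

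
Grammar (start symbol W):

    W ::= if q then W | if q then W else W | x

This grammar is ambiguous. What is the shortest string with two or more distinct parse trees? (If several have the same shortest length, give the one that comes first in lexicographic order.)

length 1: no string has ≥2 trees
length 4: no string has ≥2 trees
length 6: no string has ≥2 trees
length 7: no string has ≥2 trees
length 9: if q then if q then x else x has 2 parse trees

Two derivations of if q then if q then x else x:
  W ⇒ if q then W ⇒ if q then if q then W else W ⇒ if q then if q then x else W ⇒ if q then if q then x else x
  W ⇒ if q then W else W ⇒ if q then if q then W else W ⇒ if q then if q then x else W ⇒ if q then if q then x else x

if q then if q then x else x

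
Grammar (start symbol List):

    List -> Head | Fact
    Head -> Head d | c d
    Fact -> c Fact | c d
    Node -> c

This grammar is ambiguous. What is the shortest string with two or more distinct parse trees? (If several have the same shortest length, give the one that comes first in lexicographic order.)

length 2: c d has 2 parse trees

Two derivations of c d:
  List ⇒ Head ⇒ c d
  List ⇒ Fact ⇒ c d

c d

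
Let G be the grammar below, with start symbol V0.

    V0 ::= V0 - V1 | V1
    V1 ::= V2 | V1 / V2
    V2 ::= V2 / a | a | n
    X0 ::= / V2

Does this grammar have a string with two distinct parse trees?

Ambiguous

Witness: a / a

Derivation 1: V0 ⇒ V1 ⇒ V2 ⇒ V2 / a ⇒ a / a
Derivation 2: V0 ⇒ V1 ⇒ V1 / V2 ⇒ V2 / V2 ⇒ a / V2 ⇒ a / a

Two distinct leftmost derivations for the same string.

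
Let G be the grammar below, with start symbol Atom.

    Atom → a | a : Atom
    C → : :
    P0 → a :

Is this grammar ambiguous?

Only Atom is reachable from Atom; ignoring the rest: Right-recursive list with a separator: after each atom, whether the separator follows determines the rule. One parse per string.

Unambiguous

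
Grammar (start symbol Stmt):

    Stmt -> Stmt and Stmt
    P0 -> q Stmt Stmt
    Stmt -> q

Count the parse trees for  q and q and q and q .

5

Parse trees for q and q and q and q:
  [Stmt [Stmt q] and [Stmt [Stmt q] and [Stmt [Stmt q] and [Stmt q]]]]
  [Stmt [Stmt q] and [Stmt [Stmt [Stmt q] and [Stmt q]] and [Stmt q]]]
  [Stmt [Stmt [Stmt q] and [Stmt q]] and [Stmt [Stmt q] and [Stmt q]]]
  [Stmt [Stmt [Stmt q] and [Stmt [Stmt q] and [Stmt q]]] and [Stmt q]]
  [Stmt [Stmt [Stmt [Stmt q] and [Stmt q]] and [Stmt q]] and [Stmt q]]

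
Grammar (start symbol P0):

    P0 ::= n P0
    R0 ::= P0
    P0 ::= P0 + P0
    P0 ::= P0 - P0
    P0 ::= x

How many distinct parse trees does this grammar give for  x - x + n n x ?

Parse trees for x - x + n n x:
  [P0 [P0 [P0 x] - [P0 x]] + [P0 n [P0 n [P0 x]]]]
  [P0 [P0 x] - [P0 [P0 x] + [P0 n [P0 n [P0 x]]]]]

2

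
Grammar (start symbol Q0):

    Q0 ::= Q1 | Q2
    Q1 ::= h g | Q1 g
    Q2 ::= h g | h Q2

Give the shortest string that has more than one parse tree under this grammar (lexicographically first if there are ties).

h g

length 2: h g has 2 parse trees

Two derivations of h g:
  Q0 ⇒ Q1 ⇒ h g
  Q0 ⇒ Q2 ⇒ h g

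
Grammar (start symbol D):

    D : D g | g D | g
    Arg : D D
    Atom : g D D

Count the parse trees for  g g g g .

8

Parse trees for g g g g:
  [D [D [D [D g] g] g] g]
  [D [D [D g [D g]] g] g]
  [D [D g [D [D g] g]] g]
  [D [D g [D g [D g]]] g]
  [D g [D [D [D g] g] g]]
  [D g [D [D g [D g]] g]]
  [D g [D g [D [D g] g]]]
  [D g [D g [D g [D g]]]]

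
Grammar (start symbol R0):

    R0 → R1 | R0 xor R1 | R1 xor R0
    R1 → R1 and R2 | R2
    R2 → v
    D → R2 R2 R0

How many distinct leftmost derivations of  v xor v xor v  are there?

Parse trees for v xor v xor v:
  [R0 [R0 [R0 [R1 [R2 v]]] xor [R1 [R2 v]]] xor [R1 [R2 v]]]
  [R0 [R0 [R1 [R2 v]] xor [R0 [R1 [R2 v]]]] xor [R1 [R2 v]]]
  [R0 [R1 [R2 v]] xor [R0 [R0 [R1 [R2 v]]] xor [R1 [R2 v]]]]
  [R0 [R1 [R2 v]] xor [R0 [R1 [R2 v]] xor [R0 [R1 [R2 v]]]]]

4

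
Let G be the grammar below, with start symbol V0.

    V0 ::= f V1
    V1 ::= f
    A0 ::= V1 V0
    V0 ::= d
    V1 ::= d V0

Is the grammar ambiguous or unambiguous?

(A0 is unreachable from V0, so its rules don't affect L(V0).) The reachable rules are right-linear with at most one rule per (nonterminal, next-terminal) pair. Each input token forces the next rule, so parsing is deterministic.

Unambiguous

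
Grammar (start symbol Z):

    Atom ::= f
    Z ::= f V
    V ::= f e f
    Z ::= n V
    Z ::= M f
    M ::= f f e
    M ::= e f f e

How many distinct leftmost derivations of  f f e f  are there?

Parse trees for f f e f:
  [Z f [V f e f]]
  [Z [M f f e] f]

2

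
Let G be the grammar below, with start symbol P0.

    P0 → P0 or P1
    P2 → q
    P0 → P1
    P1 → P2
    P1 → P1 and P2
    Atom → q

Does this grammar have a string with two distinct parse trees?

Only P0, P1, P2 are reachable from P0; ignoring the rest: P0 → P0 or P1 | P1  ;  P1 → P1 and P2 | P2  — a left-associative chain with P2 at the bottom. Each string factors uniquely by precedence.

Unambiguous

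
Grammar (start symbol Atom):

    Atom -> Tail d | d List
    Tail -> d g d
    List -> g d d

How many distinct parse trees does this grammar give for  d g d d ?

2

Parse trees for d g d d:
  [Atom [Tail d g d] d]
  [Atom d [List g d d]]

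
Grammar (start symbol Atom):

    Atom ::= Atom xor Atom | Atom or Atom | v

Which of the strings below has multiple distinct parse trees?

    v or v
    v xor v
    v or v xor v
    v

v or v: 1 tree
v xor v: 1 tree
v or v xor v: 2 trees
v: 1 tree

v or v xor v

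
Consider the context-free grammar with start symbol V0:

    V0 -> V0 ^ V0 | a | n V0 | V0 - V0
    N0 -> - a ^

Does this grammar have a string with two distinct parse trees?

Ambiguous

Witness: n a - a

Derivation 1: V0 ⇒ n V0 ⇒ n V0 - V0 ⇒ n a - V0 ⇒ n a - a
Derivation 2: V0 ⇒ V0 - V0 ⇒ n V0 - V0 ⇒ n a - V0 ⇒ n a - a

Two distinct leftmost derivations for the same string.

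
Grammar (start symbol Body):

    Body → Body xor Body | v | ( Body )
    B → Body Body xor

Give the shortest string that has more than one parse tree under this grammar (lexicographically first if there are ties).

length 1: no string has ≥2 trees
length 3: no string has ≥2 trees
length 5: v xor v xor v has 2 parse trees

Two derivations of v xor v xor v:
  Body ⇒ Body xor Body ⇒ Body xor Body xor Body ⇒ v xor Body xor Body ⇒ v xor v xor Body ⇒ v xor v xor v
  Body ⇒ Body xor Body ⇒ v xor Body ⇒ v xor Body xor Body ⇒ v xor v xor Body ⇒ v xor v xor v

v xor v xor v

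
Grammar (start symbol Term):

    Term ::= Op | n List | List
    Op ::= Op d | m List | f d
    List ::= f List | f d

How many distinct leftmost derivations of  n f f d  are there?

1

Parse trees for n f f d:
  [Term n [List f [List f d]]]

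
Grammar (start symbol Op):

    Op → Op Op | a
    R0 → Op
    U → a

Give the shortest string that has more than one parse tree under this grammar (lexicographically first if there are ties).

a a a

length 1: no string has ≥2 trees
length 2: no string has ≥2 trees
length 3: a a a has 2 parse trees

Two derivations of a a a:
  Op ⇒ Op Op ⇒ Op Op Op ⇒ a Op Op ⇒ a a Op ⇒ a a a
  Op ⇒ Op Op ⇒ a Op ⇒ a Op Op ⇒ a a Op ⇒ a a a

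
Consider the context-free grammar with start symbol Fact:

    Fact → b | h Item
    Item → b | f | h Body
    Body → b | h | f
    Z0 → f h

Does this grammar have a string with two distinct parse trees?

Only Fact, Item, Body are reachable from Fact; ignoring the rest: Each reachable nonterminal has at most one production per leading terminal, and all productions are right-linear; the derivation is determined token-by-token.

Unambiguous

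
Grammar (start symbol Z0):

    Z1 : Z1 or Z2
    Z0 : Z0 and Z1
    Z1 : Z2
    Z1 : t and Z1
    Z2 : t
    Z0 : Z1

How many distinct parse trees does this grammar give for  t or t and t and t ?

2

Parse trees for t or t and t and t:
  [Z0 [Z0 [Z1 [Z1 [Z2 t]] or [Z2 t]]] and [Z1 t and [Z1 [Z2 t]]]]
  [Z0 [Z0 [Z0 [Z1 [Z1 [Z2 t]] or [Z2 t]]] and [Z1 [Z2 t]]] and [Z1 [Z2 t]]]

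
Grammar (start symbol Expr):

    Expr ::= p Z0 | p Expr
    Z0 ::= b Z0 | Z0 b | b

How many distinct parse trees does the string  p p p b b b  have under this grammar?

Parse trees for p p p b b b:
  [Expr p [Expr p [Expr p [Z0 b [Z0 b [Z0 b]]]]]]
  [Expr p [Expr p [Expr p [Z0 b [Z0 [Z0 b] b]]]]]
  [Expr p [Expr p [Expr p [Z0 [Z0 b [Z0 b]] b]]]]
  [Expr p [Expr p [Expr p [Z0 [Z0 [Z0 b] b] b]]]]

4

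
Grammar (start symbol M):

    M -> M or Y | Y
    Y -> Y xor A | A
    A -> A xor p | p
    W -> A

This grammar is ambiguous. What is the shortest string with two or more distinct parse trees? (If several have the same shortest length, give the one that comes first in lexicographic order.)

p xor p

length 1: no string has ≥2 trees
length 3: p xor p has 2 parse trees

Two derivations of p xor p:
  M ⇒ Y ⇒ Y xor A ⇒ A xor A ⇒ p xor A ⇒ p xor p
  M ⇒ Y ⇒ A ⇒ A xor p ⇒ p xor p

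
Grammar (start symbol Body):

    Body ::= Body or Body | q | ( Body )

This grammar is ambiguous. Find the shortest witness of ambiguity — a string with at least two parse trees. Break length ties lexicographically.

q or q or q

length 1: no string has ≥2 trees
length 3: no string has ≥2 trees
length 5: q or q or q has 2 parse trees

Two derivations of q or q or q:
  Body ⇒ Body or Body ⇒ Body or Body or Body ⇒ q or Body or Body ⇒ q or q or Body ⇒ q or q or q
  Body ⇒ Body or Body ⇒ q or Body ⇒ q or Body or Body ⇒ q or q or Body ⇒ q or q or q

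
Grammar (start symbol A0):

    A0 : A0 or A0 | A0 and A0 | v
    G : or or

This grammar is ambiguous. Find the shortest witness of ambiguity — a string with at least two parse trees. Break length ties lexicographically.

length 1: no string has ≥2 trees
length 3: no string has ≥2 trees
length 5: v and v and v has 2 parse trees

Two derivations of v and v and v:
  A0 ⇒ A0 and A0 ⇒ A0 and A0 and A0 ⇒ v and A0 and A0 ⇒ v and v and A0 ⇒ v and v and v
  A0 ⇒ A0 and A0 ⇒ v and A0 ⇒ v and A0 and A0 ⇒ v and v and A0 ⇒ v and v and v

v and v and v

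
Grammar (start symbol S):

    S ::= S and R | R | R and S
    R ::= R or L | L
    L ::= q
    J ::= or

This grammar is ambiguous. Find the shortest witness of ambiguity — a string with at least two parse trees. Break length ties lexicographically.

length 1: no string has ≥2 trees
length 3: q and q has 2 parse trees

Two derivations of q and q:
  S ⇒ S and R ⇒ R and R ⇒ L and R ⇒ q and R ⇒ q and L ⇒ q and q
  S ⇒ R and S ⇒ L and S ⇒ q and S ⇒ q and R ⇒ q and L ⇒ q and q

q and q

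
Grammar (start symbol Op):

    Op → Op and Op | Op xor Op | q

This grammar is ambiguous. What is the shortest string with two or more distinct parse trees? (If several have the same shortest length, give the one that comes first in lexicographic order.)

length 1: no string has ≥2 trees
length 3: no string has ≥2 trees
length 5: q and q and q has 2 parse trees

Two derivations of q and q and q:
  Op ⇒ Op and Op ⇒ Op and Op and Op ⇒ q and Op and Op ⇒ q and q and Op ⇒ q and q and q
  Op ⇒ Op and Op ⇒ q and Op ⇒ q and Op and Op ⇒ q and q and Op ⇒ q and q and q

q and q and q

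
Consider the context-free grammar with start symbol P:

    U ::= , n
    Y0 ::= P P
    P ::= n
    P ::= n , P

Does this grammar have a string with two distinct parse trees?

Only P is reachable from P; ignoring the rest: Right-recursive list with a separator: after each atom, whether the separator follows determines the rule. One parse per string.

Unambiguous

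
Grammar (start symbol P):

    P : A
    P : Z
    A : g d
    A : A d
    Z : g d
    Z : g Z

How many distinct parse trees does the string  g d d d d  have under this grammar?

Parse trees for g d d d d:
  [P [A [A [A [A g d] d] d] d]]

1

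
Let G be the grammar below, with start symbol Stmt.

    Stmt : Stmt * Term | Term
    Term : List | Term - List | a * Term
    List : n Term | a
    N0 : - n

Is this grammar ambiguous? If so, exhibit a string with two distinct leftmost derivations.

Witness: a * a

Derivation 1: Stmt ⇒ Stmt * Term ⇒ Term * Term ⇒ List * Term ⇒ a * Term ⇒ a * List ⇒ a * a
Derivation 2: Stmt ⇒ Term ⇒ a * Term ⇒ a * List ⇒ a * a

Two distinct leftmost derivations for the same string.

Ambiguous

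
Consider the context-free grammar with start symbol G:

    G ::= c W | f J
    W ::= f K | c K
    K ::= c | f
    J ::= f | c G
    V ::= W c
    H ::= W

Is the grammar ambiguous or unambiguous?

(V, H are unreachable from G, so their rules don't affect L(G).) Each reachable nonterminal has at most one production per leading terminal, and all productions are right-linear; the derivation is determined token-by-token.

Unambiguous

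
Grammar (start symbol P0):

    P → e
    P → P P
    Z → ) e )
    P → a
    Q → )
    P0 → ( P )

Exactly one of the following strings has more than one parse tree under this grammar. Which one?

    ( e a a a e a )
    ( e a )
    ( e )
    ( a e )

( e a a a e a )

( e a a a e a ): 42 trees
( e a ): 1 tree
( e ): 1 tree
( a e ): 1 tree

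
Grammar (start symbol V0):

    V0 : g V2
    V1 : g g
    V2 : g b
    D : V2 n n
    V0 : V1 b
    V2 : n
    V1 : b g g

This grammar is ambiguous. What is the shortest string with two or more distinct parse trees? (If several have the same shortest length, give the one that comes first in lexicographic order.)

length 2: no string has ≥2 trees
length 3: g g b has 2 parse trees

Two derivations of g g b:
  V0 ⇒ g V2 ⇒ g g b
  V0 ⇒ V1 b ⇒ g g b

g g b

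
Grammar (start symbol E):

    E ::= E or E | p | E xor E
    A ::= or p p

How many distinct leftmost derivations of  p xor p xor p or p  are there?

Parse trees for p xor p xor p or p:
  [E [E [E p] xor [E [E p] xor [E p]]] or [E p]]
  [E [E [E [E p] xor [E p]] xor [E p]] or [E p]]
  [E [E p] xor [E [E [E p] xor [E p]] or [E p]]]
  [E [E p] xor [E [E p] xor [E [E p] or [E p]]]]
  [E [E [E p] xor [E p]] xor [E [E p] or [E p]]]

5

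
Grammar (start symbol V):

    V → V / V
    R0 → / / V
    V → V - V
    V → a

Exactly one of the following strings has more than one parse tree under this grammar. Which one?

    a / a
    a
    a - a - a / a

a / a: 1 tree
a: 1 tree
a - a - a / a: 5 trees

a - a - a / a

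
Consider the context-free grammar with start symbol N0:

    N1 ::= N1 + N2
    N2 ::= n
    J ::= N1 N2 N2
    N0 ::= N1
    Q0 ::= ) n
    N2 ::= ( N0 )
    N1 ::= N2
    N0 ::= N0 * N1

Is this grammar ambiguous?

Only N0, N1, N2 are reachable from N0; ignoring the rest: This is a standard precedence ladder (N0 over N1 over N2), with each level left-recursive on its own operator ('*' at N0, '+' at N1). That structure is LR(1), hence unambiguous.

Unambiguous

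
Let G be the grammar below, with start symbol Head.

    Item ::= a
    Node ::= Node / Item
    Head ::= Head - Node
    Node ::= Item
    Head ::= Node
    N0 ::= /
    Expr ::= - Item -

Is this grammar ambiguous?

(Expr, N0 are unreachable from Head, so their rules don't affect L(Head).) Head → Head - Node | Node  ;  Node → Node / Item | Item  — a left-associative chain with Item at the bottom. Each string factors uniquely by precedence.

Unambiguous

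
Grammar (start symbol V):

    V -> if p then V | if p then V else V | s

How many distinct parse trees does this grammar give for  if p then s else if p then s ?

1

Parse trees for if p then s else if p then s:
  [V if p then [V s] else [V if p then [V s]]]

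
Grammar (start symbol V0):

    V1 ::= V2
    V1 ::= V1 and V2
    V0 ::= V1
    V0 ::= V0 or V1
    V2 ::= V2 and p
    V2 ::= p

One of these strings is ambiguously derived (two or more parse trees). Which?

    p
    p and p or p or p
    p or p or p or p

p and p or p or p

p: 1 tree
p and p or p or p: 2 trees
p or p or p or p: 1 tree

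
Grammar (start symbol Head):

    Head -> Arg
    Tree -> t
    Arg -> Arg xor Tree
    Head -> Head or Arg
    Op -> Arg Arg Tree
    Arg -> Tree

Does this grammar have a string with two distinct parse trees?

Unambiguous

(Op is unreachable from Head, so its rules don't affect L(Head).) The grammar is stratified — Head handles 'or' (left-recursive), Arg handles 'xor', Tree atoms. Each operator has a fixed associativity and precedence level, so every string has one parse.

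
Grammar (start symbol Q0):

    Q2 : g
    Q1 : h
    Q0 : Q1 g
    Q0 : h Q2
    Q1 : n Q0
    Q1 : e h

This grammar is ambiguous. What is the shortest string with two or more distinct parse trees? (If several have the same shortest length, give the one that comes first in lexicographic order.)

length 2: h g has 2 parse trees

Two derivations of h g:
  Q0 ⇒ Q1 g ⇒ h g
  Q0 ⇒ h Q2 ⇒ h g

h g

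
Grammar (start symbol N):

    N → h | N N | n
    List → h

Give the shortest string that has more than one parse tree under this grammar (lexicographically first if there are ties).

h h h

length 1: no string has ≥2 trees
length 2: no string has ≥2 trees
length 3: h h h has 2 parse trees

Two derivations of h h h:
  N ⇒ N N ⇒ h N ⇒ h N N ⇒ h h N ⇒ h h h
  N ⇒ N N ⇒ N N N ⇒ h N N ⇒ h h N ⇒ h h h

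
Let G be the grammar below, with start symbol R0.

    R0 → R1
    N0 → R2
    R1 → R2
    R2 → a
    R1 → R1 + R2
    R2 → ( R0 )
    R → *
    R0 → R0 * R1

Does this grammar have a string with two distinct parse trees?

Only R0, R1, R2 are reachable from R0; ignoring the rest: The grammar is stratified — R0 handles '*' (left-recursive), R1 handles '+', R2 atoms. Each operator has a fixed associativity and precedence level, so every string has one parse.

Unambiguous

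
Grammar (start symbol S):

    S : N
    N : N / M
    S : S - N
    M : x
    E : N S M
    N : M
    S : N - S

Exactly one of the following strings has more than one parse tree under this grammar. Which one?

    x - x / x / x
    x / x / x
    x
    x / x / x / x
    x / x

x - x / x / x

x - x / x / x: 2 trees
x / x / x: 1 tree
x: 1 tree
x / x / x / x: 1 tree
x / x: 1 tree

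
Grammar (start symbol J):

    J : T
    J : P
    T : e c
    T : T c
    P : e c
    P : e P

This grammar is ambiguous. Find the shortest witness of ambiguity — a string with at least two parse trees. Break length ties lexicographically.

e c

length 2: e c has 2 parse trees

Two derivations of e c:
  J ⇒ T ⇒ e c
  J ⇒ P ⇒ e c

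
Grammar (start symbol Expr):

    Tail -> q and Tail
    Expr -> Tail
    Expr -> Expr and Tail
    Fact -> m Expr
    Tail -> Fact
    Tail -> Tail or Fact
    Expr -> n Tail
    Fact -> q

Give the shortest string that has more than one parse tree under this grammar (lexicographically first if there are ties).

q and q

length 1: no string has ≥2 trees
length 2: no string has ≥2 trees
length 3: q and q has 2 parse trees

Two derivations of q and q:
  Expr ⇒ Tail ⇒ q and Tail ⇒ q and Fact ⇒ q and q
  Expr ⇒ Expr and Tail ⇒ Tail and Tail ⇒ Fact and Tail ⇒ q and Tail ⇒ q and Fact ⇒ q and q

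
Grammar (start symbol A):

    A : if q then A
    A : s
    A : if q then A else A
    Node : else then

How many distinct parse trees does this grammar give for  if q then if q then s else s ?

2

Parse trees for if q then if q then s else s:
  [A if q then [A if q then [A s] else [A s]]]
  [A if q then [A if q then [A s]] else [A s]]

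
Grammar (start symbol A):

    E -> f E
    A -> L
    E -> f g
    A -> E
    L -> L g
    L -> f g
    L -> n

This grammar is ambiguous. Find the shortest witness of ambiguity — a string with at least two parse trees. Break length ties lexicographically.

length 1: no string has ≥2 trees
length 2: f g has 2 parse trees

Two derivations of f g:
  A ⇒ L ⇒ f g
  A ⇒ E ⇒ f g

f g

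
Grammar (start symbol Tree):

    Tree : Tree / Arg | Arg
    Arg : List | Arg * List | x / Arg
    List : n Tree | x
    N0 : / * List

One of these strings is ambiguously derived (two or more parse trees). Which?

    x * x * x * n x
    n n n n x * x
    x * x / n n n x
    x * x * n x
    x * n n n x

n n n n x * x

x * x * x * n x: 1 tree
n n n n x * x: 5 trees
x * x / n n n x: 1 tree
x * x * n x: 1 tree
x * n n n x: 1 tree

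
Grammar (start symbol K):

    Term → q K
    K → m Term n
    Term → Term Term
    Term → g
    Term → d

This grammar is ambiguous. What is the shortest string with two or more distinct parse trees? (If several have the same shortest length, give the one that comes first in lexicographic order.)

m d d d n

length 3: no string has ≥2 trees
length 4: no string has ≥2 trees
length 5: m d d d n has 2 parse trees

Two derivations of m d d d n:
  K ⇒ m Term n ⇒ m Term Term n ⇒ m Term Term Term n ⇒ m d Term Term n ⇒ m d d Term n ⇒ m d d d n
  K ⇒ m Term n ⇒ m Term Term n ⇒ m d Term n ⇒ m d Term Term n ⇒ m d d Term n ⇒ m d d d n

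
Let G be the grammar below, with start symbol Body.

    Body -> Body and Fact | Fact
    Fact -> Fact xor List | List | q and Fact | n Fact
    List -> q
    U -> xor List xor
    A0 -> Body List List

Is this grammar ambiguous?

Ambiguous

Witness: q and q

Derivation 1: Body ⇒ Body and Fact ⇒ Fact and Fact ⇒ List and Fact ⇒ q and Fact ⇒ q and List ⇒ q and q
Derivation 2: Body ⇒ Fact ⇒ q and Fact ⇒ q and List ⇒ q and q

Two distinct leftmost derivations for the same string.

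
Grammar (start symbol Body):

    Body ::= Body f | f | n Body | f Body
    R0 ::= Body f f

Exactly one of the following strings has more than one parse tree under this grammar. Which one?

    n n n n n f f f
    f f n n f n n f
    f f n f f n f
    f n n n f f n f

n n n n n f f f

n n n n n f f f: 29 trees
f f n n f n n f: 1 tree
f f n f f n f: 1 tree
f n n n f f n f: 1 tree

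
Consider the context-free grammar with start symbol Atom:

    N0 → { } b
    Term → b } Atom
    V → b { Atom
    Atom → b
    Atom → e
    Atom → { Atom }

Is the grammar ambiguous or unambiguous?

(N0, V, Term are unreachable from Atom, so their rules don't affect L(Atom).) Each string is a nest of matched brackets around a single atom. An opening bracket forces the recursive rule; an atom forces the base rule.

Unambiguous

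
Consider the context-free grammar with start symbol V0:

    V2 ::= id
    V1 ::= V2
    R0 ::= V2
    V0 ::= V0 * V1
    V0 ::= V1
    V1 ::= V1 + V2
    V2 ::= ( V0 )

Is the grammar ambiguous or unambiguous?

Unambiguous

Only V0, V1, V2 are reachable from V0; ignoring the rest: This is a standard precedence ladder (V0 over V1 over V2), with each level left-recursive on its own operator ('*' at V0, '+' at V1). That structure is LR(1), hence unambiguous.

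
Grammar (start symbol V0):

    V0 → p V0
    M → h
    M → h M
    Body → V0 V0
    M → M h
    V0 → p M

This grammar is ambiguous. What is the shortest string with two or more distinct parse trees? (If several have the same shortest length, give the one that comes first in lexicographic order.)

length 2: no string has ≥2 trees
length 3: p h h has 2 parse trees

Two derivations of p h h:
  V0 ⇒ p M ⇒ p h M ⇒ p h h
  V0 ⇒ p M ⇒ p M h ⇒ p h h

p h h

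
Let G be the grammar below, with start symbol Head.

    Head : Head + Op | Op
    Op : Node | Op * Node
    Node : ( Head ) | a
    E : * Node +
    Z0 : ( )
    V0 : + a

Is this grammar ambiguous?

Only Head, Op, Node are reachable from Head; ignoring the rest: Head → Head + Op | Op  ;  Op → Op * Node | Node  — a left-associative chain with Node at the bottom. Each string factors uniquely by precedence.

Unambiguous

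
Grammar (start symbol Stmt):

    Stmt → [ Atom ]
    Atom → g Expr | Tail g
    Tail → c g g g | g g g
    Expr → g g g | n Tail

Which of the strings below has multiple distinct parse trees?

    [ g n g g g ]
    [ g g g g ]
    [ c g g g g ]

[ g g g g ]

[ g n g g g ]: 1 tree
[ g g g g ]: 2 trees
[ c g g g g ]: 1 tree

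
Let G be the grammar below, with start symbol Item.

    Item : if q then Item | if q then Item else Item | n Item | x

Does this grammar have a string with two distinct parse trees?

Witness: if q then if q then x else x

Derivation 1: Item ⇒ if q then Item ⇒ if q then if q then Item else Item ⇒ if q then if q then x else Item ⇒ if q then if q then x else x
Derivation 2: Item ⇒ if q then Item else Item ⇒ if q then if q then Item else Item ⇒ if q then if q then x else Item ⇒ if q then if q then x else x

Two distinct leftmost derivations for the same string.

Ambiguous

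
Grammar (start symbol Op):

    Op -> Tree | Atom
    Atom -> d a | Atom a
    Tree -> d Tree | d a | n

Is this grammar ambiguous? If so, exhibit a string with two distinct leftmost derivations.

Ambiguous

Witness: d a

Derivation 1: Op ⇒ Tree ⇒ d a
Derivation 2: Op ⇒ Atom ⇒ d a

Two distinct leftmost derivations for the same string.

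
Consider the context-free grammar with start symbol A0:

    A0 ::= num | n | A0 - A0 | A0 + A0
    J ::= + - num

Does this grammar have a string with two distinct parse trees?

Ambiguous

Witness: n + n + n

Derivation 1: A0 ⇒ A0 + A0 ⇒ n + A0 ⇒ n + A0 + A0 ⇒ n + n + A0 ⇒ n + n + n
Derivation 2: A0 ⇒ A0 + A0 ⇒ A0 + A0 + A0 ⇒ n + A0 + A0 ⇒ n + n + A0 ⇒ n + n + n

Two distinct leftmost derivations for the same string.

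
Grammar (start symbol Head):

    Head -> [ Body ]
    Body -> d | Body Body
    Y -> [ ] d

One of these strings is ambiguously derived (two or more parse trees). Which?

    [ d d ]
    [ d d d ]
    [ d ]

[ d d d ]

[ d d ]: 1 tree
[ d d d ]: 2 trees
[ d ]: 1 tree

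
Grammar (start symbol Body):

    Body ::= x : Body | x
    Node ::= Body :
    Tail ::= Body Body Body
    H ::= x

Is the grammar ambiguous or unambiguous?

Unambiguous

Only Body is reachable from Body; ignoring the rest: Right-recursive list with a separator: after each atom, whether the separator follows determines the rule. One parse per string.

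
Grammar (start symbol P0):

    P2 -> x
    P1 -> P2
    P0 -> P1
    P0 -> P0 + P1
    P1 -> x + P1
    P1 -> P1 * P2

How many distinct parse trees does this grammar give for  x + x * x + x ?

Parse trees for x + x * x + x:
  [P0 [P0 [P1 x + [P1 [P1 [P2 x]] * [P2 x]]]] + [P1 [P2 x]]]
  [P0 [P0 [P1 [P1 x + [P1 [P2 x]]] * [P2 x]]] + [P1 [P2 x]]]
  [P0 [P0 [P0 [P1 [P2 x]]] + [P1 [P1 [P2 x]] * [P2 x]]] + [P1 [P2 x]]]

3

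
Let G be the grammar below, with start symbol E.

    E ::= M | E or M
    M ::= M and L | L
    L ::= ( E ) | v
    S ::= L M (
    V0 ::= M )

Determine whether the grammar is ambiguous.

(S, V0 are unreachable from E, so their rules don't affect L(E).) E → E or M | M  ;  M → M and L | L  — a left-associative chain with L at the bottom. Each string factors uniquely by precedence.

Unambiguous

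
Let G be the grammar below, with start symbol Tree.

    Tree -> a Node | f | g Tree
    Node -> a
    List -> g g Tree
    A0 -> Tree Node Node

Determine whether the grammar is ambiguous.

Only Tree, Node are reachable from Tree; ignoring the rest: The reachable rules are right-linear with at most one rule per (nonterminal, next-terminal) pair. Each input token forces the next rule, so parsing is deterministic.

Unambiguous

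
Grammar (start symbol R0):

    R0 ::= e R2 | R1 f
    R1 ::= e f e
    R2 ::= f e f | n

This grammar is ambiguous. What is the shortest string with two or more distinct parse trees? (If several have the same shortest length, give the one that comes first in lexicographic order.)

e f e f

length 2: no string has ≥2 trees
length 4: e f e f has 2 parse trees

Two derivations of e f e f:
  R0 ⇒ e R2 ⇒ e f e f
  R0 ⇒ R1 f ⇒ e f e f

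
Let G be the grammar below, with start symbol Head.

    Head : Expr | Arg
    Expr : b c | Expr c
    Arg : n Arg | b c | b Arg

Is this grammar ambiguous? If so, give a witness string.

Witness: b c

Derivation 1: Head ⇒ Expr ⇒ b c
Derivation 2: Head ⇒ Arg ⇒ b c

Two distinct leftmost derivations for the same string.

Ambiguous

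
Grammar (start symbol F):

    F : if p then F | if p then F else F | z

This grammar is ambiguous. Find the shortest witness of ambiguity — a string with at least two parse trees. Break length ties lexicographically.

if p then if p then z else z

length 1: no string has ≥2 trees
length 4: no string has ≥2 trees
length 6: no string has ≥2 trees
length 7: no string has ≥2 trees
length 9: if p then if p then z else z has 2 parse trees

Two derivations of if p then if p then z else z:
  F ⇒ if p then F ⇒ if p then if p then F else F ⇒ if p then if p then z else F ⇒ if p then if p then z else z
  F ⇒ if p then F else F ⇒ if p then if p then F else F ⇒ if p then if p then z else F ⇒ if p then if p then z else z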